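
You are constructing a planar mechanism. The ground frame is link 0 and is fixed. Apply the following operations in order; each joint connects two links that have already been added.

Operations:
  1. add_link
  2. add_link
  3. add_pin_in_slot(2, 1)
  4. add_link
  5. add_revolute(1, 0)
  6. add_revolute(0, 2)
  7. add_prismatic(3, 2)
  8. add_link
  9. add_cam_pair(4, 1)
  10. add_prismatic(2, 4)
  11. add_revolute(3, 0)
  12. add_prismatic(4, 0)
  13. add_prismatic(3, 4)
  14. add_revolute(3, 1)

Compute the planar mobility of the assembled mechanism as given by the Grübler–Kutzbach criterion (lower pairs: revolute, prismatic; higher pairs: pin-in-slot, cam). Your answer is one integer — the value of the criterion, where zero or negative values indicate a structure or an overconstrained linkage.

[1;0;0] (link 0 is ground)
L+ [2;0;0]
L+ [3;0;0]
PS(2,1)∈J2 [3;0;1]
L+ [4;0;1]
R(1,0)∈J1 [4;1;1]
R(0,2)∈J1 [4;2;1]
P(3,2)∈J1 [4;3;1]
L+ [5;3;1]
C(4,1)∈J2 [5;3;2]
P(2,4)∈J1 [5;4;2]
R(3,0)∈J1 [5;5;2]
P(4,0)∈J1 [5;6;2]
P(3,4)∈J1 [5;7;2]
R(3,1)∈J1 [5;8;2]
mobility = 12 − 16 − 2 = -6

M = -6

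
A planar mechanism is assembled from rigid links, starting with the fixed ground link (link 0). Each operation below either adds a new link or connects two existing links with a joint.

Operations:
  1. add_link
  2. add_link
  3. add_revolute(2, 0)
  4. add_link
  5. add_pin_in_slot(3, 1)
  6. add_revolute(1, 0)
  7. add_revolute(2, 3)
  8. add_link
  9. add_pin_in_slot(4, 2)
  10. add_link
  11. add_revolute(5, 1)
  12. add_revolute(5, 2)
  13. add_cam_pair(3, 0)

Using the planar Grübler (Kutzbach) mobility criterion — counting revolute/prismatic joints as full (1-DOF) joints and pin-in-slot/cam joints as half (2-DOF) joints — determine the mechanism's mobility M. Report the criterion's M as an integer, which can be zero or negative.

[1;0;0] (link 0 is ground)
L+ [2;0;0]
L+ [3;0;0]
R(2,0)∈J1 [3;1;0]
L+ [4;1;0]
PS(3,1)∈J2 [4;1;1]
R(1,0)∈J1 [4;2;1]
R(2,3)∈J1 [4;3;1]
L+ [5;3;1]
PS(4,2)∈J2 [5;3;2]
L+ [6;3;2]
R(5,1)∈J1 [6;4;2]
R(5,2)∈J1 [6;5;2]
C(3,0)∈J2 [6;5;3]
mobility = 15 − 10 − 3 = 2

M = 2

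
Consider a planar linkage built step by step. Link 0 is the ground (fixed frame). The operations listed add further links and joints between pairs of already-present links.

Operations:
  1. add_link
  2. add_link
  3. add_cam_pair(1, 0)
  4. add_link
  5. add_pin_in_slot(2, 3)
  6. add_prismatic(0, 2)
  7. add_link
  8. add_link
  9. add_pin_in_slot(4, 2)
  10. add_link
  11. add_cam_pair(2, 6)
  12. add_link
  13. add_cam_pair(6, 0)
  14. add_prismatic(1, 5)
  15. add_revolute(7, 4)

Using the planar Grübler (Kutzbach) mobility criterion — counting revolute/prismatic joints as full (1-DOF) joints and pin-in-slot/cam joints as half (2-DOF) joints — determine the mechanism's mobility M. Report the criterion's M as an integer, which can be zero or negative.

M = 10

L=1 J1=0 J2=0
add link → L=2 J1=0 J2=0
add link → L=3 J1=0 J2=0
C@1,0 dof=2 J2 → L=3 J1=0 J2=1
add link → L=4 J1=0 J2=1
PS@2,3 dof=2 J2 → L=4 J1=0 J2=2
P@0,2 dof=1 J1 → L=4 J1=1 J2=2
add link → L=5 J1=1 J2=2
add link → L=6 J1=1 J2=2
PS@4,2 dof=2 J2 → L=6 J1=1 J2=3
add link → L=7 J1=1 J2=3
C@2,6 dof=2 J2 → L=7 J1=1 J2=4
add link → L=8 J1=1 J2=4
C@6,0 dof=2 J2 → L=8 J1=1 J2=5
P@1,5 dof=1 J1 → L=8 J1=2 J2=5
R@7,4 dof=1 J1 → L=8 J1=3 J2=5
M=3(L−1)−2J1−J2=3·7−2·3−5=10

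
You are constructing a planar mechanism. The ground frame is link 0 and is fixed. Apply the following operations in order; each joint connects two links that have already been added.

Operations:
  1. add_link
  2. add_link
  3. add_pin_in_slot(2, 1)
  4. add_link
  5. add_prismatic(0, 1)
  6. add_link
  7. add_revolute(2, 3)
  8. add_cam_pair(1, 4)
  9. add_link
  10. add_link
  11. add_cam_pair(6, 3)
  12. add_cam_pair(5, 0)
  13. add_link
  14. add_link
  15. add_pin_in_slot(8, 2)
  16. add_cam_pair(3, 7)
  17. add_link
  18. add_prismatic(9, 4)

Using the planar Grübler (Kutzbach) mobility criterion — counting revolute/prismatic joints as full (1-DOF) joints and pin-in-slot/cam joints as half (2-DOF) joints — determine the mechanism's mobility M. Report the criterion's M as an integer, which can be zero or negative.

M = 15

link 0 = ground. State L|J1|J2 = 1|0|0
+link1  2|0|0
+link2  3|0|0
PS(2,1) f=2→J2  3|0|1
+link3  4|0|1
P(0,1) f=1→J1  4|1|1
+link4  5|1|1
R(2,3) f=1→J1  5|2|1
C(1,4) f=2→J2  5|2|2
+link5  6|2|2
+link6  7|2|2
C(6,3) f=2→J2  7|2|3
C(5,0) f=2→J2  7|2|4
+link7  8|2|4
+link8  9|2|4
PS(8,2) f=2→J2  9|2|5
C(3,7) f=2→J2  9|2|6
+link9  10|2|6
P(9,4) f=1→J1  10|3|6
M = 3(10−1)−2·3−6 = 27−6−6 = 15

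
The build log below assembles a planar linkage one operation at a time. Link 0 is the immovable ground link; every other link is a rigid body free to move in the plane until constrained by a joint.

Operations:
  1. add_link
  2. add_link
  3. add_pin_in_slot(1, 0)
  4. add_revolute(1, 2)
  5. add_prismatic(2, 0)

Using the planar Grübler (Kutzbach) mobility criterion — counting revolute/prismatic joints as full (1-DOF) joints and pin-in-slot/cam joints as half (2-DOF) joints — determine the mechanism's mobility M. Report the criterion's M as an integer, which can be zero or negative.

ground; <1,0,0>
#1 <2,0,0>
#2 <3,0,0>
PS:1↔0 J2 <3,0,1>
R:1↔2 J1 <3,1,1>
P:2↔0 J1 <3,2,1>
3×2 − 2×2 − 1×1 = 1

M = 1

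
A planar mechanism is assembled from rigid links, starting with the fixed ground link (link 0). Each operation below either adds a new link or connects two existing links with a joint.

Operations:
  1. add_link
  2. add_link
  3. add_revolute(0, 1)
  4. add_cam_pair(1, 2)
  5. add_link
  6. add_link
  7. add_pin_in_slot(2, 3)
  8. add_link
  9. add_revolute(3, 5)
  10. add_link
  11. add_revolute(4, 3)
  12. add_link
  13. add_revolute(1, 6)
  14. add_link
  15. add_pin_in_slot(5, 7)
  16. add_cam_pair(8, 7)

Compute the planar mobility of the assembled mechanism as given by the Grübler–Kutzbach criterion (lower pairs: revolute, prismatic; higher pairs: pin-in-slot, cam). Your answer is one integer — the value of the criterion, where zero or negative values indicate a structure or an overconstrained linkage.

M = 12

L=1 J1=0 J2=0
add link → L=2 J1=0 J2=0
add link → L=3 J1=0 J2=0
R@0,1 dof=1 J1 → L=3 J1=1 J2=0
C@1,2 dof=2 J2 → L=3 J1=1 J2=1
add link → L=4 J1=1 J2=1
add link → L=5 J1=1 J2=1
PS@2,3 dof=2 J2 → L=5 J1=1 J2=2
add link → L=6 J1=1 J2=2
R@3,5 dof=1 J1 → L=6 J1=2 J2=2
add link → L=7 J1=2 J2=2
R@4,3 dof=1 J1 → L=7 J1=3 J2=2
add link → L=8 J1=3 J2=2
R@1,6 dof=1 J1 → L=8 J1=4 J2=2
add link → L=9 J1=4 J2=2
PS@5,7 dof=2 J2 → L=9 J1=4 J2=3
C@8,7 dof=2 J2 → L=9 J1=4 J2=4
M=3(L−1)−2J1−J2=3·8−2·4−4=12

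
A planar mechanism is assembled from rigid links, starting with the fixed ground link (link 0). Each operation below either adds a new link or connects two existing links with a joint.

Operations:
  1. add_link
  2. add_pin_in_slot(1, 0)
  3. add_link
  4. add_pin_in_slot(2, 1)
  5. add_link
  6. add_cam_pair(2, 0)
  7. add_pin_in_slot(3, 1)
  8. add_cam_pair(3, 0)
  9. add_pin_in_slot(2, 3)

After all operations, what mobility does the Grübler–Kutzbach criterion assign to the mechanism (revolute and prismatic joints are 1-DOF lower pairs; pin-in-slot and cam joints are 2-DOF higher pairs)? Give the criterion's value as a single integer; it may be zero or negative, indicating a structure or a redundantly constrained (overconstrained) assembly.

ground; <1,0,0>
#1 <2,0,0>
PS:1↔0 J2 <2,0,1>
#2 <3,0,1>
PS:2↔1 J2 <3,0,2>
#3 <4,0,2>
C:2↔0 J2 <4,0,3>
PS:3↔1 J2 <4,0,4>
C:3↔0 J2 <4,0,5>
PS:2↔3 J2 <4,0,6>
3×3 − 2×0 − 1×6 = 3

M = 3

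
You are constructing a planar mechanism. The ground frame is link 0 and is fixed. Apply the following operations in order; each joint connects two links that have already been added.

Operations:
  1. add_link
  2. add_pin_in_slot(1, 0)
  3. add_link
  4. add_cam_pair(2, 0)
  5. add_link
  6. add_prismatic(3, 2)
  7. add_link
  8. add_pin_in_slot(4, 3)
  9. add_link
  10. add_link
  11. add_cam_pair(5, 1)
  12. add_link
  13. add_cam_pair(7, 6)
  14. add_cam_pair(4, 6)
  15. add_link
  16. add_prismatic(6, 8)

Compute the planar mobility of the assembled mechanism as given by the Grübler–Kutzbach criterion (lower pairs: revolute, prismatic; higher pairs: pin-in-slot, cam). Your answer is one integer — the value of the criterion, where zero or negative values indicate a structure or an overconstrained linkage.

M = 14

L=1 J1=0 J2=0
add link → L=2 J1=0 J2=0
PS@1,0 dof=2 J2 → L=2 J1=0 J2=1
add link → L=3 J1=0 J2=1
C@2,0 dof=2 J2 → L=3 J1=0 J2=2
add link → L=4 J1=0 J2=2
P@3,2 dof=1 J1 → L=4 J1=1 J2=2
add link → L=5 J1=1 J2=2
PS@4,3 dof=2 J2 → L=5 J1=1 J2=3
add link → L=6 J1=1 J2=3
add link → L=7 J1=1 J2=3
C@5,1 dof=2 J2 → L=7 J1=1 J2=4
add link → L=8 J1=1 J2=4
C@7,6 dof=2 J2 → L=8 J1=1 J2=5
C@4,6 dof=2 J2 → L=8 J1=1 J2=6
add link → L=9 J1=1 J2=6
P@6,8 dof=1 J1 → L=9 J1=2 J2=6
M=3(L−1)−2J1−J2=3·8−2·2−6=14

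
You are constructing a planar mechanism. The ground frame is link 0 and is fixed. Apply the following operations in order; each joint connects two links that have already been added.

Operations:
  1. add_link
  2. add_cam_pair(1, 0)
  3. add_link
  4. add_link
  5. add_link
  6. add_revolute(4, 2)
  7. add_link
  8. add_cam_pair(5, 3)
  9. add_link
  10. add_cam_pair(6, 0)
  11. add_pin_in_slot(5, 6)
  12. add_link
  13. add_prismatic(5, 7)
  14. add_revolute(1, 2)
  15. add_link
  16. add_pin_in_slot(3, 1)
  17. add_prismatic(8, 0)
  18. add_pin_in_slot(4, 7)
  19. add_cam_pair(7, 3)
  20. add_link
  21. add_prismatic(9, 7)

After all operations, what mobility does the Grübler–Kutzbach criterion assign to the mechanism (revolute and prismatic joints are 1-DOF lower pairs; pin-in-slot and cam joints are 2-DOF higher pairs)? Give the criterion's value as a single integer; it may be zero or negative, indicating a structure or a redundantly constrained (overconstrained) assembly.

M = 10

ground; <1,0,0>
#1 <2,0,0>
C:1↔0 J2 <2,0,1>
#2 <3,0,1>
#3 <4,0,1>
#4 <5,0,1>
R:4↔2 J1 <5,1,1>
#5 <6,1,1>
C:5↔3 J2 <6,1,2>
#6 <7,1,2>
C:6↔0 J2 <7,1,3>
PS:5↔6 J2 <7,1,4>
#7 <8,1,4>
P:5↔7 J1 <8,2,4>
R:1↔2 J1 <8,3,4>
#8 <9,3,4>
PS:3↔1 J2 <9,3,5>
P:8↔0 J1 <9,4,5>
PS:4↔7 J2 <9,4,6>
C:7↔3 J2 <9,4,7>
#9 <10,4,7>
P:9↔7 J1 <10,5,7>
3×9 − 2×5 − 1×7 = 10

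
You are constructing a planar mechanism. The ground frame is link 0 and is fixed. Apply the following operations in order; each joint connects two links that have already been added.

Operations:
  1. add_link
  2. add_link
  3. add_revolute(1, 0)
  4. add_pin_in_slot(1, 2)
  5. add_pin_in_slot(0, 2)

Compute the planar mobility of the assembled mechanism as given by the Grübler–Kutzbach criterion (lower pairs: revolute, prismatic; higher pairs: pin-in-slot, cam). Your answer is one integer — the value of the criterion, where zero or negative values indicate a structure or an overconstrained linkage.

M = 2

link 0 = ground. State L|J1|J2 = 1|0|0
+link1  2|0|0
+link2  3|0|0
R(1,0) f=1→J1  3|1|0
PS(1,2) f=2→J2  3|1|1
PS(0,2) f=2→J2  3|1|2
M = 3(3−1)−2·1−2 = 6−2−2 = 2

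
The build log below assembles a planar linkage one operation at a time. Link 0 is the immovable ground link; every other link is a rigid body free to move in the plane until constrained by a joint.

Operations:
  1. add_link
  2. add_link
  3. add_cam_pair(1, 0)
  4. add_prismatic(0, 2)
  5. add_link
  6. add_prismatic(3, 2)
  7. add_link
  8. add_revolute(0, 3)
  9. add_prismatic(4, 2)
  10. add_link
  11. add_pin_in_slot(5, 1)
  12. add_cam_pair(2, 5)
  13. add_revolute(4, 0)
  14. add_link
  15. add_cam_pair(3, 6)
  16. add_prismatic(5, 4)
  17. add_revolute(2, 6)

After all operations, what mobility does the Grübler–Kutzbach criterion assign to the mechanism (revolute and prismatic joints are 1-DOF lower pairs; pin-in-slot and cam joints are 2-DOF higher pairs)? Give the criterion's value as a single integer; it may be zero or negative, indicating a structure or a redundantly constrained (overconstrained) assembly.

[1;0;0] (link 0 is ground)
L+ [2;0;0]
L+ [3;0;0]
C(1,0)∈J2 [3;0;1]
P(0,2)∈J1 [3;1;1]
L+ [4;1;1]
P(3,2)∈J1 [4;2;1]
L+ [5;2;1]
R(0,3)∈J1 [5;3;1]
P(4,2)∈J1 [5;4;1]
L+ [6;4;1]
PS(5,1)∈J2 [6;4;2]
C(2,5)∈J2 [6;4;3]
R(4,0)∈J1 [6;5;3]
L+ [7;5;3]
C(3,6)∈J2 [7;5;4]
P(5,4)∈J1 [7;6;4]
R(2,6)∈J1 [7;7;4]
mobility = 18 − 14 − 4 = 0

M = 0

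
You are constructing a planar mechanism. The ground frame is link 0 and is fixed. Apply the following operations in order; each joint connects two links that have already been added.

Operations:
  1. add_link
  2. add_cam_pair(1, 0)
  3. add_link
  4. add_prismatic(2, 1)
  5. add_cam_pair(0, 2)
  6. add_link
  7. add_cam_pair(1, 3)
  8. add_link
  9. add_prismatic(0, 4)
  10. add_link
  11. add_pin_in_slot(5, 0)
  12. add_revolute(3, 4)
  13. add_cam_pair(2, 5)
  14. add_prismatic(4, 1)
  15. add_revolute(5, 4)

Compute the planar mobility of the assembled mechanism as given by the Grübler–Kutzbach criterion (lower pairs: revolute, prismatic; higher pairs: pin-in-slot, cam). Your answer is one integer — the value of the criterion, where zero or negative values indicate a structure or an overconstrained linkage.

M = 0

L=1 J1=0 J2=0
add link → L=2 J1=0 J2=0
C@1,0 dof=2 J2 → L=2 J1=0 J2=1
add link → L=3 J1=0 J2=1
P@2,1 dof=1 J1 → L=3 J1=1 J2=1
C@0,2 dof=2 J2 → L=3 J1=1 J2=2
add link → L=4 J1=1 J2=2
C@1,3 dof=2 J2 → L=4 J1=1 J2=3
add link → L=5 J1=1 J2=3
P@0,4 dof=1 J1 → L=5 J1=2 J2=3
add link → L=6 J1=2 J2=3
PS@5,0 dof=2 J2 → L=6 J1=2 J2=4
R@3,4 dof=1 J1 → L=6 J1=3 J2=4
C@2,5 dof=2 J2 → L=6 J1=3 J2=5
P@4,1 dof=1 J1 → L=6 J1=4 J2=5
R@5,4 dof=1 J1 → L=6 J1=5 J2=5
M=3(L−1)−2J1−J2=3·5−2·5−5=0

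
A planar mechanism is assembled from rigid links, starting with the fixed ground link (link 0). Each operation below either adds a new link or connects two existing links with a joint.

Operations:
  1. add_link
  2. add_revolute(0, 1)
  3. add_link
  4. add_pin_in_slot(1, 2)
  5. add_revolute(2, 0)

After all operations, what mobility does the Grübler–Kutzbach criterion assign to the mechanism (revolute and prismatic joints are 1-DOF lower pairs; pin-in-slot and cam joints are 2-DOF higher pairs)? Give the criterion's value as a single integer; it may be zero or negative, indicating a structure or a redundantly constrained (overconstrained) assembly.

[1;0;0] (link 0 is ground)
L+ [2;0;0]
R(0,1)∈J1 [2;1;0]
L+ [3;1;0]
PS(1,2)∈J2 [3;1;1]
R(2,0)∈J1 [3;2;1]
mobility = 6 − 4 − 1 = 1

M = 1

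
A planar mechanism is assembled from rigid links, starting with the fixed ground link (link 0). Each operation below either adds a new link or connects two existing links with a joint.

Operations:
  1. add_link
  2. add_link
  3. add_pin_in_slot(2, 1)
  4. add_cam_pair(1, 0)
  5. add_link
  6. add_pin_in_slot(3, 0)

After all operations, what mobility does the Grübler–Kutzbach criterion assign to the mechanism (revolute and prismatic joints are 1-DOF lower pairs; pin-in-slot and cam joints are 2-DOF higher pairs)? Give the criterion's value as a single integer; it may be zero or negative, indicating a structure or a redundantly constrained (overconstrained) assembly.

M = 6

link 0 = ground. State L|J1|J2 = 1|0|0
+link1  2|0|0
+link2  3|0|0
PS(2,1) f=2→J2  3|0|1
C(1,0) f=2→J2  3|0|2
+link3  4|0|2
PS(3,0) f=2→J2  4|0|3
M = 3(4−1)−2·0−3 = 9−0−3 = 6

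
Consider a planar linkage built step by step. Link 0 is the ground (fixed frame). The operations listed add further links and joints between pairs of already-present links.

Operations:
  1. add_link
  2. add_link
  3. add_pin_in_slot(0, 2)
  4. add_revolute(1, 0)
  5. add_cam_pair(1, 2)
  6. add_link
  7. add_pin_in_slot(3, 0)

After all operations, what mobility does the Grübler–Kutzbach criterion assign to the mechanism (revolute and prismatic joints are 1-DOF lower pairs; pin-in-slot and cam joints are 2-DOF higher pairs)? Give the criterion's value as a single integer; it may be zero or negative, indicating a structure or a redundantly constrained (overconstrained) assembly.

M = 4

ground; <1,0,0>
#1 <2,0,0>
#2 <3,0,0>
PS:0↔2 J2 <3,0,1>
R:1↔0 J1 <3,1,1>
C:1↔2 J2 <3,1,2>
#3 <4,1,2>
PS:3↔0 J2 <4,1,3>
3×3 − 2×1 − 1×3 = 4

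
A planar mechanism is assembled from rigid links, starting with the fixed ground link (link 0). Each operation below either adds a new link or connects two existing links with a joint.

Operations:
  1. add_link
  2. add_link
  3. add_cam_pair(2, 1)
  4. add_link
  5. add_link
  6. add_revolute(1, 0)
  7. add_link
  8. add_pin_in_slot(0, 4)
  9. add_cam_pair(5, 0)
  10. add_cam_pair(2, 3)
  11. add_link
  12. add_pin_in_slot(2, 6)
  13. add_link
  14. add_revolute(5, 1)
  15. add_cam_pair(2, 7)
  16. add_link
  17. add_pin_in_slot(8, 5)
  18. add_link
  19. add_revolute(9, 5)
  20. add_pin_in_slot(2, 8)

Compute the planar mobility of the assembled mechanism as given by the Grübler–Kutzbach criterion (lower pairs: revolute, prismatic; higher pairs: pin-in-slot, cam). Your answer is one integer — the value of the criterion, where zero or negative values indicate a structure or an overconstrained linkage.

(L,J1,J2)=(1,0,0); link0 fixed
link1: (2,0,0)
link2: (3,0,0)
C 2-1 [J2]: (3,0,1)
link3: (4,0,1)
link4: (5,0,1)
R 1-0 [J1]: (5,1,1)
link5: (6,1,1)
PS 0-4 [J2]: (6,1,2)
C 5-0 [J2]: (6,1,3)
C 2-3 [J2]: (6,1,4)
link6: (7,1,4)
PS 2-6 [J2]: (7,1,5)
link7: (8,1,5)
R 5-1 [J1]: (8,2,5)
C 2-7 [J2]: (8,2,6)
link8: (9,2,6)
PS 8-5 [J2]: (9,2,7)
link9: (10,2,7)
R 9-5 [J1]: (10,3,7)
PS 2-8 [J2]: (10,3,8)
Grübler: 3·9 − 2·3 − 8 = 13

M = 13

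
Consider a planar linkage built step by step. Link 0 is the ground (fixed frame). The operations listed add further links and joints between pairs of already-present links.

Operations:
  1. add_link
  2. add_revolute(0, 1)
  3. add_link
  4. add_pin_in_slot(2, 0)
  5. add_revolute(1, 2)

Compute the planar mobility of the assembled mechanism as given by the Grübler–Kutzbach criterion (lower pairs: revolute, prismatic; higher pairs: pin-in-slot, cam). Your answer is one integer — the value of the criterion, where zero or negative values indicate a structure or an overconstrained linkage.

ground; <1,0,0>
#1 <2,0,0>
R:0↔1 J1 <2,1,0>
#2 <3,1,0>
PS:2↔0 J2 <3,1,1>
R:1↔2 J1 <3,2,1>
3×2 − 2×2 − 1×1 = 1

M = 1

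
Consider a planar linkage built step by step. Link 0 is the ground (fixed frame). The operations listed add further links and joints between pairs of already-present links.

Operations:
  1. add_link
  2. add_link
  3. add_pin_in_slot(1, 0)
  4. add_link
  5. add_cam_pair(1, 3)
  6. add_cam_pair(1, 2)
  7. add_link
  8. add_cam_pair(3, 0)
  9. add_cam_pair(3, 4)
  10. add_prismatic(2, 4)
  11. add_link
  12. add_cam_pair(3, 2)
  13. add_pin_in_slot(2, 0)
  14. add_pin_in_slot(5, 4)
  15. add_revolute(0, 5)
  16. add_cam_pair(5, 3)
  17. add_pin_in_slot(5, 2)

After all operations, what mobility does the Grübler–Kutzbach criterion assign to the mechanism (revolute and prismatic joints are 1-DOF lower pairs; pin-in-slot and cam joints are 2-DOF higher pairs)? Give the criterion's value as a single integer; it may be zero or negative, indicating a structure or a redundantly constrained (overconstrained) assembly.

(L,J1,J2)=(1,0,0); link0 fixed
link1: (2,0,0)
link2: (3,0,0)
PS 1-0 [J2]: (3,0,1)
link3: (4,0,1)
C 1-3 [J2]: (4,0,2)
C 1-2 [J2]: (4,0,3)
link4: (5,0,3)
C 3-0 [J2]: (5,0,4)
C 3-4 [J2]: (5,0,5)
P 2-4 [J1]: (5,1,5)
link5: (6,1,5)
C 3-2 [J2]: (6,1,6)
PS 2-0 [J2]: (6,1,7)
PS 5-4 [J2]: (6,1,8)
R 0-5 [J1]: (6,2,8)
C 5-3 [J2]: (6,2,9)
PS 5-2 [J2]: (6,2,10)
Grübler: 3·5 − 2·2 − 10 = 1

M = 1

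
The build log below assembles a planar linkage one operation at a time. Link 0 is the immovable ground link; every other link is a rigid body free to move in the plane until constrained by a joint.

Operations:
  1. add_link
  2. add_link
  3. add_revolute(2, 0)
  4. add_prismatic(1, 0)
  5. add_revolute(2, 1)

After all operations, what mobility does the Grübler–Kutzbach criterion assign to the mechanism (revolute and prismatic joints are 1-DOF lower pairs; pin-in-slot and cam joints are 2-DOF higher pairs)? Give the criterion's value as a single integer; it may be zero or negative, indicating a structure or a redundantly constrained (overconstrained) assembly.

M = 0

ground; <1,0,0>
#1 <2,0,0>
#2 <3,0,0>
R:2↔0 J1 <3,1,0>
P:1↔0 J1 <3,2,0>
R:2↔1 J1 <3,3,0>
3×2 − 2×3 − 1×0 = 0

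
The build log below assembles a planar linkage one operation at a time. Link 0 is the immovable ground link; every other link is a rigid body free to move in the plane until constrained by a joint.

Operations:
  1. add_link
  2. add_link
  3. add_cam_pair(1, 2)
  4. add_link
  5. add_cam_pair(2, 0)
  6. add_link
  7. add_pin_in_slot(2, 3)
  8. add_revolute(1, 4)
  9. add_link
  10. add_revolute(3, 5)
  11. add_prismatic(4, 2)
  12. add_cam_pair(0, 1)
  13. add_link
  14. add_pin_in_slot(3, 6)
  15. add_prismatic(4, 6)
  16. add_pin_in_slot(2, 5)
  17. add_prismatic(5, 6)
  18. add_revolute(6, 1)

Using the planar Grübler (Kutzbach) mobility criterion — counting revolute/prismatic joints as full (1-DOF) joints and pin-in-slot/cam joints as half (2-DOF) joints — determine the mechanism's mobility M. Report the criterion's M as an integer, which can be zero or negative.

M = 0

link 0 = ground. State L|J1|J2 = 1|0|0
+link1  2|0|0
+link2  3|0|0
C(1,2) f=2→J2  3|0|1
+link3  4|0|1
C(2,0) f=2→J2  4|0|2
+link4  5|0|2
PS(2,3) f=2→J2  5|0|3
R(1,4) f=1→J1  5|1|3
+link5  6|1|3
R(3,5) f=1→J1  6|2|3
P(4,2) f=1→J1  6|3|3
C(0,1) f=2→J2  6|3|4
+link6  7|3|4
PS(3,6) f=2→J2  7|3|5
P(4,6) f=1→J1  7|4|5
PS(2,5) f=2→J2  7|4|6
P(5,6) f=1→J1  7|5|6
R(6,1) f=1→J1  7|6|6
M = 3(7−1)−2·6−6 = 18−12−6 = 0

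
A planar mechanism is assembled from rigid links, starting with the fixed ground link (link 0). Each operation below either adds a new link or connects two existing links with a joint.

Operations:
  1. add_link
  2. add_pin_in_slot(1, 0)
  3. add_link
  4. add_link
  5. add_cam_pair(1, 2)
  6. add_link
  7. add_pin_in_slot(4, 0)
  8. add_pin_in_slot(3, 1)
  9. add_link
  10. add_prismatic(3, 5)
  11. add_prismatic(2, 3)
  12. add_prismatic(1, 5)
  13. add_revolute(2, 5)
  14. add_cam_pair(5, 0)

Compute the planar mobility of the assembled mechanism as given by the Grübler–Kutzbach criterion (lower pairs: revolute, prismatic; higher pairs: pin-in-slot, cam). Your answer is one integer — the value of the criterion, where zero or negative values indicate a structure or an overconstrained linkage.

[1;0;0] (link 0 is ground)
L+ [2;0;0]
PS(1,0)∈J2 [2;0;1]
L+ [3;0;1]
L+ [4;0;1]
C(1,2)∈J2 [4;0;2]
L+ [5;0;2]
PS(4,0)∈J2 [5;0;3]
PS(3,1)∈J2 [5;0;4]
L+ [6;0;4]
P(3,5)∈J1 [6;1;4]
P(2,3)∈J1 [6;2;4]
P(1,5)∈J1 [6;3;4]
R(2,5)∈J1 [6;4;4]
C(5,0)∈J2 [6;4;5]
mobility = 15 − 8 − 5 = 2

M = 2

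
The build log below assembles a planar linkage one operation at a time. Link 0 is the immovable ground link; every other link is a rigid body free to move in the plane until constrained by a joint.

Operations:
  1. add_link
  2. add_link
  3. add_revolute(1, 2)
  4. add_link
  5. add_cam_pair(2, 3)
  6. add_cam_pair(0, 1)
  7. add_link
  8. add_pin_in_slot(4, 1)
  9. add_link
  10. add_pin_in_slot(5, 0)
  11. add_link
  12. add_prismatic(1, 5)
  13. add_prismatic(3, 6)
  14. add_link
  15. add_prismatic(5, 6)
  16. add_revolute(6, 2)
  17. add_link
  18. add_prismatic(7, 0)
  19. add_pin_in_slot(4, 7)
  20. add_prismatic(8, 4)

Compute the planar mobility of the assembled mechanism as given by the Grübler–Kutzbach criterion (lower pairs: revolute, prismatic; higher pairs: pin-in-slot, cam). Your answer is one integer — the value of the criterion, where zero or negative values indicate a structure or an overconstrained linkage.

M = 5

(L,J1,J2)=(1,0,0); link0 fixed
link1: (2,0,0)
link2: (3,0,0)
R 1-2 [J1]: (3,1,0)
link3: (4,1,0)
C 2-3 [J2]: (4,1,1)
C 0-1 [J2]: (4,1,2)
link4: (5,1,2)
PS 4-1 [J2]: (5,1,3)
link5: (6,1,3)
PS 5-0 [J2]: (6,1,4)
link6: (7,1,4)
P 1-5 [J1]: (7,2,4)
P 3-6 [J1]: (7,3,4)
link7: (8,3,4)
P 5-6 [J1]: (8,4,4)
R 6-2 [J1]: (8,5,4)
link8: (9,5,4)
P 7-0 [J1]: (9,6,4)
PS 4-7 [J2]: (9,6,5)
P 8-4 [J1]: (9,7,5)
Grübler: 3·8 − 2·7 − 5 = 5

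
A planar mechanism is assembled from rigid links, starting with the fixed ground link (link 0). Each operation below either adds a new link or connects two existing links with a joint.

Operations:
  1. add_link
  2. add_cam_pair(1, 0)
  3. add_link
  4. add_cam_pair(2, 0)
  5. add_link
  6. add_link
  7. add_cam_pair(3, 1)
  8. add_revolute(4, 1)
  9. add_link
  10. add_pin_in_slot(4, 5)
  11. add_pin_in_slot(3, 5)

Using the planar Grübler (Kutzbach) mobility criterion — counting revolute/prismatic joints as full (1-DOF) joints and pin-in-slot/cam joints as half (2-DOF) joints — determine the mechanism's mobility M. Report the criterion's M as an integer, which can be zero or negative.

L=1 J1=0 J2=0
add link → L=2 J1=0 J2=0
C@1,0 dof=2 J2 → L=2 J1=0 J2=1
add link → L=3 J1=0 J2=1
C@2,0 dof=2 J2 → L=3 J1=0 J2=2
add link → L=4 J1=0 J2=2
add link → L=5 J1=0 J2=2
C@3,1 dof=2 J2 → L=5 J1=0 J2=3
R@4,1 dof=1 J1 → L=5 J1=1 J2=3
add link → L=6 J1=1 J2=3
PS@4,5 dof=2 J2 → L=6 J1=1 J2=4
PS@3,5 dof=2 J2 → L=6 J1=1 J2=5
M=3(L−1)−2J1−J2=3·5−2·1−5=8

M = 8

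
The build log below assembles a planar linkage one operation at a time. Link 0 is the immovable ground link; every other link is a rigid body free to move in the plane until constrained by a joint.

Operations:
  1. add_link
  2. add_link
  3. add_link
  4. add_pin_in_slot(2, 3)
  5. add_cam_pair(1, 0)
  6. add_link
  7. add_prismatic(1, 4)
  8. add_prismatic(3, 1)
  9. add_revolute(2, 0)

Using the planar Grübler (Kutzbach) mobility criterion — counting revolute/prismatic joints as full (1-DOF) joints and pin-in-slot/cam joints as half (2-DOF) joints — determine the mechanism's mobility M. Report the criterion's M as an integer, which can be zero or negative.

M = 4

ground; <1,0,0>
#1 <2,0,0>
#2 <3,0,0>
#3 <4,0,0>
PS:2↔3 J2 <4,0,1>
C:1↔0 J2 <4,0,2>
#4 <5,0,2>
P:1↔4 J1 <5,1,2>
P:3↔1 J1 <5,2,2>
R:2↔0 J1 <5,3,2>
3×4 − 2×3 − 1×2 = 4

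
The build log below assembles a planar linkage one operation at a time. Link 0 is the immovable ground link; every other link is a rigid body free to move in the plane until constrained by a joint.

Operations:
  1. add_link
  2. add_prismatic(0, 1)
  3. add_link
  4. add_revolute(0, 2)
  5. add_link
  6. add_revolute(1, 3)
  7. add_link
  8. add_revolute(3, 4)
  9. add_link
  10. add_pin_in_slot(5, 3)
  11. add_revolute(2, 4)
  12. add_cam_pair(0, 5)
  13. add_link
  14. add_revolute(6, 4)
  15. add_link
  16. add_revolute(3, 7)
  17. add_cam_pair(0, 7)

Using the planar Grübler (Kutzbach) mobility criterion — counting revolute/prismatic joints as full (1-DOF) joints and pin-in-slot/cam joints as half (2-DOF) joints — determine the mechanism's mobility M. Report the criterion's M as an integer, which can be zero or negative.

(L,J1,J2)=(1,0,0); link0 fixed
link1: (2,0,0)
P 0-1 [J1]: (2,1,0)
link2: (3,1,0)
R 0-2 [J1]: (3,2,0)
link3: (4,2,0)
R 1-3 [J1]: (4,3,0)
link4: (5,3,0)
R 3-4 [J1]: (5,4,0)
link5: (6,4,0)
PS 5-3 [J2]: (6,4,1)
R 2-4 [J1]: (6,5,1)
C 0-5 [J2]: (6,5,2)
link6: (7,5,2)
R 6-4 [J1]: (7,6,2)
link7: (8,6,2)
R 3-7 [J1]: (8,7,2)
C 0-7 [J2]: (8,7,3)
Grübler: 3·7 − 2·7 − 3 = 4

M = 4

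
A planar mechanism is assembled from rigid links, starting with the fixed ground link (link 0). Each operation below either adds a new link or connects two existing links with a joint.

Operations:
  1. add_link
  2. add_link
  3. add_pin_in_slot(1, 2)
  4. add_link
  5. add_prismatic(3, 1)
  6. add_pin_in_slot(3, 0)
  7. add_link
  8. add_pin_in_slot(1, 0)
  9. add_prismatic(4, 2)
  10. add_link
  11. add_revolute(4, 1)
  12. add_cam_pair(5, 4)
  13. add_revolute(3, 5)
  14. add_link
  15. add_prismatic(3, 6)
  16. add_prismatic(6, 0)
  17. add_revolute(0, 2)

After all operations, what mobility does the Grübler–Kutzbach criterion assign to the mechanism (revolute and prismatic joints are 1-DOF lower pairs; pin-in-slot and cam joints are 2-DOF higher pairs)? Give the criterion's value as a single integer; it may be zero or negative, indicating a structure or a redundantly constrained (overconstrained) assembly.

L=1 J1=0 J2=0
add link → L=2 J1=0 J2=0
add link → L=3 J1=0 J2=0
PS@1,2 dof=2 J2 → L=3 J1=0 J2=1
add link → L=4 J1=0 J2=1
P@3,1 dof=1 J1 → L=4 J1=1 J2=1
PS@3,0 dof=2 J2 → L=4 J1=1 J2=2
add link → L=5 J1=1 J2=2
PS@1,0 dof=2 J2 → L=5 J1=1 J2=3
P@4,2 dof=1 J1 → L=5 J1=2 J2=3
add link → L=6 J1=2 J2=3
R@4,1 dof=1 J1 → L=6 J1=3 J2=3
C@5,4 dof=2 J2 → L=6 J1=3 J2=4
R@3,5 dof=1 J1 → L=6 J1=4 J2=4
add link → L=7 J1=4 J2=4
P@3,6 dof=1 J1 → L=7 J1=5 J2=4
P@6,0 dof=1 J1 → L=7 J1=6 J2=4
R@0,2 dof=1 J1 → L=7 J1=7 J2=4
M=3(L−1)−2J1−J2=3·6−2·7−4=0

M = 0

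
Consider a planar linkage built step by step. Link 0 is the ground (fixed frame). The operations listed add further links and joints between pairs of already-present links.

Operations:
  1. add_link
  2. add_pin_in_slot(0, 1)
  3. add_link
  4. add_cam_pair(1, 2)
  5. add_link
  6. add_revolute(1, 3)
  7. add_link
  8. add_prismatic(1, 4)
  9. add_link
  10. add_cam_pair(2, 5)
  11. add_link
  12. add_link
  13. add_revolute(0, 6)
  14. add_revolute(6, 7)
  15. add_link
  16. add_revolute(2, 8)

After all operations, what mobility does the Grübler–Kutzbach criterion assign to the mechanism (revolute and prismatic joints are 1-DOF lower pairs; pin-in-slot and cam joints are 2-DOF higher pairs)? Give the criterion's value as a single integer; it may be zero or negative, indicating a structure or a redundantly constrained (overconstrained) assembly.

L=1 J1=0 J2=0
add link → L=2 J1=0 J2=0
PS@0,1 dof=2 J2 → L=2 J1=0 J2=1
add link → L=3 J1=0 J2=1
C@1,2 dof=2 J2 → L=3 J1=0 J2=2
add link → L=4 J1=0 J2=2
R@1,3 dof=1 J1 → L=4 J1=1 J2=2
add link → L=5 J1=1 J2=2
P@1,4 dof=1 J1 → L=5 J1=2 J2=2
add link → L=6 J1=2 J2=2
C@2,5 dof=2 J2 → L=6 J1=2 J2=3
add link → L=7 J1=2 J2=3
add link → L=8 J1=2 J2=3
R@0,6 dof=1 J1 → L=8 J1=3 J2=3
R@6,7 dof=1 J1 → L=8 J1=4 J2=3
add link → L=9 J1=4 J2=3
R@2,8 dof=1 J1 → L=9 J1=5 J2=3
M=3(L−1)−2J1−J2=3·8−2·5−3=11

M = 11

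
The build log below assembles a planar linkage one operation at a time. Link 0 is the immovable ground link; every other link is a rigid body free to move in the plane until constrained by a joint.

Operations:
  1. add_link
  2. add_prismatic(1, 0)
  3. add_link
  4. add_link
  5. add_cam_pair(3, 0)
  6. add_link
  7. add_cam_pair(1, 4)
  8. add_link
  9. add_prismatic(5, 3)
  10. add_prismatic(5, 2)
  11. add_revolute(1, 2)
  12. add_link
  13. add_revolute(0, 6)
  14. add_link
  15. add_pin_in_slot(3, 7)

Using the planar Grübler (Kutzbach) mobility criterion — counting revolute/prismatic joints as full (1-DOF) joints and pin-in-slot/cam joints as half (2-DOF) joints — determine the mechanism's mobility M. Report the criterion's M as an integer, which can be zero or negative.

M = 8

link 0 = ground. State L|J1|J2 = 1|0|0
+link1  2|0|0
P(1,0) f=1→J1  2|1|0
+link2  3|1|0
+link3  4|1|0
C(3,0) f=2→J2  4|1|1
+link4  5|1|1
C(1,4) f=2→J2  5|1|2
+link5  6|1|2
P(5,3) f=1→J1  6|2|2
P(5,2) f=1→J1  6|3|2
R(1,2) f=1→J1  6|4|2
+link6  7|4|2
R(0,6) f=1→J1  7|5|2
+link7  8|5|2
PS(3,7) f=2→J2  8|5|3
M = 3(8−1)−2·5−3 = 21−10−3 = 8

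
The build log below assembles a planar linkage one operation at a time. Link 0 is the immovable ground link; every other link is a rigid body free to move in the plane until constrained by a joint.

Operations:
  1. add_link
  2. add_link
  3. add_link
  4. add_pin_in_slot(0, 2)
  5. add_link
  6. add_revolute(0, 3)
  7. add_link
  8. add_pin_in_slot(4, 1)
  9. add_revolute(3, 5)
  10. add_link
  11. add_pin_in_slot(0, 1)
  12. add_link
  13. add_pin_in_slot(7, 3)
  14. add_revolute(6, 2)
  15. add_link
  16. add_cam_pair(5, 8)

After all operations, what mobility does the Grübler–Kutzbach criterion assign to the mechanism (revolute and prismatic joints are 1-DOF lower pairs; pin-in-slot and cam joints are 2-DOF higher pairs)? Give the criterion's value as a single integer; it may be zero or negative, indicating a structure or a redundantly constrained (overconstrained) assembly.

M = 13

(L,J1,J2)=(1,0,0); link0 fixed
link1: (2,0,0)
link2: (3,0,0)
link3: (4,0,0)
PS 0-2 [J2]: (4,0,1)
link4: (5,0,1)
R 0-3 [J1]: (5,1,1)
link5: (6,1,1)
PS 4-1 [J2]: (6,1,2)
R 3-5 [J1]: (6,2,2)
link6: (7,2,2)
PS 0-1 [J2]: (7,2,3)
link7: (8,2,3)
PS 7-3 [J2]: (8,2,4)
R 6-2 [J1]: (8,3,4)
link8: (9,3,4)
C 5-8 [J2]: (9,3,5)
Grübler: 3·8 − 2·3 − 5 = 13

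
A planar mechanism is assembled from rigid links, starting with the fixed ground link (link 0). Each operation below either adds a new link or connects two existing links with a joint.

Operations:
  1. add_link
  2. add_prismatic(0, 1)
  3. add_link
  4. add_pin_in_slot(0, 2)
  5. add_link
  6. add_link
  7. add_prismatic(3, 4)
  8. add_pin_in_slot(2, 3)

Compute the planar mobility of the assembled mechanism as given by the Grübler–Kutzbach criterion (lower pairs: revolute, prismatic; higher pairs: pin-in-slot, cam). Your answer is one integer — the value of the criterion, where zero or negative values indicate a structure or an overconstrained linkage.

link 0 = ground. State L|J1|J2 = 1|0|0
+link1  2|0|0
P(0,1) f=1→J1  2|1|0
+link2  3|1|0
PS(0,2) f=2→J2  3|1|1
+link3  4|1|1
+link4  5|1|1
P(3,4) f=1→J1  5|2|1
PS(2,3) f=2→J2  5|2|2
M = 3(5−1)−2·2−2 = 12−4−2 = 6

M = 6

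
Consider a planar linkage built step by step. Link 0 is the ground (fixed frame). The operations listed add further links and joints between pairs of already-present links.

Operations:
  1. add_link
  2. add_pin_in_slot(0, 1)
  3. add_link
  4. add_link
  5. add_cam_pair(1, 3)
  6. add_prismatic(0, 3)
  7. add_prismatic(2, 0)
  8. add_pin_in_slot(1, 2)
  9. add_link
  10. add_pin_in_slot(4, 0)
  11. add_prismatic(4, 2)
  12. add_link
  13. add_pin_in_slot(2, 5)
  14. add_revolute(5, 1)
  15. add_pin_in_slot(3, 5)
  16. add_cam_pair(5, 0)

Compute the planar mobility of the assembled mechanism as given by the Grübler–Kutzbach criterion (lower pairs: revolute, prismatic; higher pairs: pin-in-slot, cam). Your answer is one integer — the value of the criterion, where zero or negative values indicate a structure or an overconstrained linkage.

[1;0;0] (link 0 is ground)
L+ [2;0;0]
PS(0,1)∈J2 [2;0;1]
L+ [3;0;1]
L+ [4;0;1]
C(1,3)∈J2 [4;0;2]
P(0,3)∈J1 [4;1;2]
P(2,0)∈J1 [4;2;2]
PS(1,2)∈J2 [4;2;3]
L+ [5;2;3]
PS(4,0)∈J2 [5;2;4]
P(4,2)∈J1 [5;3;4]
L+ [6;3;4]
PS(2,5)∈J2 [6;3;5]
R(5,1)∈J1 [6;4;5]
PS(3,5)∈J2 [6;4;6]
C(5,0)∈J2 [6;4;7]
mobility = 15 − 8 − 7 = 0

M = 0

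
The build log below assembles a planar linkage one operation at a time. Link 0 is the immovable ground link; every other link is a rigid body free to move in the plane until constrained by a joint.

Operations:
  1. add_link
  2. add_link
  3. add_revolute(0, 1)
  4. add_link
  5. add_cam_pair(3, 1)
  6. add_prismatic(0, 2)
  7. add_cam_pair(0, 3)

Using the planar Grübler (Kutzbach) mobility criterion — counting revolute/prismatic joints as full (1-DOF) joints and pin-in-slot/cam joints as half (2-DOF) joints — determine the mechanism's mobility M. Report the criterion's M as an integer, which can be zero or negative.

M = 3

L=1 J1=0 J2=0
add link → L=2 J1=0 J2=0
add link → L=3 J1=0 J2=0
R@0,1 dof=1 J1 → L=3 J1=1 J2=0
add link → L=4 J1=1 J2=0
C@3,1 dof=2 J2 → L=4 J1=1 J2=1
P@0,2 dof=1 J1 → L=4 J1=2 J2=1
C@0,3 dof=2 J2 → L=4 J1=2 J2=2
M=3(L−1)−2J1−J2=3·3−2·2−2=3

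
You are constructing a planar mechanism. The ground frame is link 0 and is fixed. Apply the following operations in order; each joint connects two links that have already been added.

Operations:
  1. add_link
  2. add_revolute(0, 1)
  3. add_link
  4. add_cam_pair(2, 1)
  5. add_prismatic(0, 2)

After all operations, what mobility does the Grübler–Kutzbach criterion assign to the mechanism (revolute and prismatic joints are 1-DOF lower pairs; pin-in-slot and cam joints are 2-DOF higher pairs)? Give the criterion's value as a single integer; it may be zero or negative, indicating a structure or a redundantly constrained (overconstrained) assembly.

M = 1

[1;0;0] (link 0 is ground)
L+ [2;0;0]
R(0,1)∈J1 [2;1;0]
L+ [3;1;0]
C(2,1)∈J2 [3;1;1]
P(0,2)∈J1 [3;2;1]
mobility = 6 − 4 − 1 = 1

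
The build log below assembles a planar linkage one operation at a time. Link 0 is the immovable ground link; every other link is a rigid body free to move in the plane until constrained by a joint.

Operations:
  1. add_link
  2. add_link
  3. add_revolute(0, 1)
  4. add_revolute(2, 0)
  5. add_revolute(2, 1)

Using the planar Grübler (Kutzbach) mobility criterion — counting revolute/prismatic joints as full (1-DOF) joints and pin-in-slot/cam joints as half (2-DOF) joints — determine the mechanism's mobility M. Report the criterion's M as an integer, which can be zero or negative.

M = 0

[1;0;0] (link 0 is ground)
L+ [2;0;0]
L+ [3;0;0]
R(0,1)∈J1 [3;1;0]
R(2,0)∈J1 [3;2;0]
R(2,1)∈J1 [3;3;0]
mobility = 6 − 6 − 0 = 0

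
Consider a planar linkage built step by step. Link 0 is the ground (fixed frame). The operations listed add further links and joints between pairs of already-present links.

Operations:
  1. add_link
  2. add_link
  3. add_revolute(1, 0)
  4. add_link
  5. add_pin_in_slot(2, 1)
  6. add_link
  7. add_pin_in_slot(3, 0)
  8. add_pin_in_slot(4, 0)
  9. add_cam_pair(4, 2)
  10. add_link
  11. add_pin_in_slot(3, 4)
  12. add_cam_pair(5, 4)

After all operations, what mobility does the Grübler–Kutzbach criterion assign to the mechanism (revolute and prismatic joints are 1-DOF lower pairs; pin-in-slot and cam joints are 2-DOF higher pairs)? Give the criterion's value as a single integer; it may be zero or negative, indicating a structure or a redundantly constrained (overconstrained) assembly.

(L,J1,J2)=(1,0,0); link0 fixed
link1: (2,0,0)
link2: (3,0,0)
R 1-0 [J1]: (3,1,0)
link3: (4,1,0)
PS 2-1 [J2]: (4,1,1)
link4: (5,1,1)
PS 3-0 [J2]: (5,1,2)
PS 4-0 [J2]: (5,1,3)
C 4-2 [J2]: (5,1,4)
link5: (6,1,4)
PS 3-4 [J2]: (6,1,5)
C 5-4 [J2]: (6,1,6)
Grübler: 3·5 − 2·1 − 6 = 7

M = 7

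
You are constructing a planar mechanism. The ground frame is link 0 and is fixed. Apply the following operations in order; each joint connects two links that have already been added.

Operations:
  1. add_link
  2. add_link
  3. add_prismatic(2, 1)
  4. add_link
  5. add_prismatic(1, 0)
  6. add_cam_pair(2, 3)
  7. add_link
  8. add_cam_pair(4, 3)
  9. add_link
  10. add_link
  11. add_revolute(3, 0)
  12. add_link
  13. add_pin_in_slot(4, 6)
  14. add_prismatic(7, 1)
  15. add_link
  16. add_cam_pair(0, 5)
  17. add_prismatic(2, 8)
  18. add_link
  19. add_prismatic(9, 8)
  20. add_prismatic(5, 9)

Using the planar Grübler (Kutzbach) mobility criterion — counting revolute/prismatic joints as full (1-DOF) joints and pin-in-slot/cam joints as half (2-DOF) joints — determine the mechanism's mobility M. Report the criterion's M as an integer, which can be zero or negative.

(L,J1,J2)=(1,0,0); link0 fixed
link1: (2,0,0)
link2: (3,0,0)
P 2-1 [J1]: (3,1,0)
link3: (4,1,0)
P 1-0 [J1]: (4,2,0)
C 2-3 [J2]: (4,2,1)
link4: (5,2,1)
C 4-3 [J2]: (5,2,2)
link5: (6,2,2)
link6: (7,2,2)
R 3-0 [J1]: (7,3,2)
link7: (8,3,2)
PS 4-6 [J2]: (8,3,3)
P 7-1 [J1]: (8,4,3)
link8: (9,4,3)
C 0-5 [J2]: (9,4,4)
P 2-8 [J1]: (9,5,4)
link9: (10,5,4)
P 9-8 [J1]: (10,6,4)
P 5-9 [J1]: (10,7,4)
Grübler: 3·9 − 2·7 − 4 = 9

M = 9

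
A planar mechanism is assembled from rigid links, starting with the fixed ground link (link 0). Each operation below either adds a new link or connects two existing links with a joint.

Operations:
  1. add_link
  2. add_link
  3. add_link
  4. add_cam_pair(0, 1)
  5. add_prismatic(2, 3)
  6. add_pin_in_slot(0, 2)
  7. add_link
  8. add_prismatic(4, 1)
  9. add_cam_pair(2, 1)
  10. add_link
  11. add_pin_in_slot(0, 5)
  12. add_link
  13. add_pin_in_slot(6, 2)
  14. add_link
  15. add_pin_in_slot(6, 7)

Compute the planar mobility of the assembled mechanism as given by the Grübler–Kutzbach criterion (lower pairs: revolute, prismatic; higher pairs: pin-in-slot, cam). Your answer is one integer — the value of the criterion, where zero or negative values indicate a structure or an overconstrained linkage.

ground; <1,0,0>
#1 <2,0,0>
#2 <3,0,0>
#3 <4,0,0>
C:0↔1 J2 <4,0,1>
P:2↔3 J1 <4,1,1>
PS:0↔2 J2 <4,1,2>
#4 <5,1,2>
P:4↔1 J1 <5,2,2>
C:2↔1 J2 <5,2,3>
#5 <6,2,3>
PS:0↔5 J2 <6,2,4>
#6 <7,2,4>
PS:6↔2 J2 <7,2,5>
#7 <8,2,5>
PS:6↔7 J2 <8,2,6>
3×7 − 2×2 − 1×6 = 11

M = 11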